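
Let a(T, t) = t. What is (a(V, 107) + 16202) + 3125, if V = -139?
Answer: 19434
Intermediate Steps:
(a(V, 107) + 16202) + 3125 = (107 + 16202) + 3125 = 16309 + 3125 = 19434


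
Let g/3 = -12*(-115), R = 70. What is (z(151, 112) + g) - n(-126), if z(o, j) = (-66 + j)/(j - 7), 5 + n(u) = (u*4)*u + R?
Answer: -6239999/105 ≈ -59429.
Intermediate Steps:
g = 4140 (g = 3*(-12*(-115)) = 3*1380 = 4140)
n(u) = 65 + 4*u² (n(u) = -5 + ((u*4)*u + 70) = -5 + ((4*u)*u + 70) = -5 + (4*u² + 70) = -5 + (70 + 4*u²) = 65 + 4*u²)
z(o, j) = (-66 + j)/(-7 + j)
(z(151, 112) + g) - n(-126) = ((-66 + 112)/(-7 + 112) + 4140) - (65 + 4*(-126)²) = (46/105 + 4140) - (65 + 4*15876) = ((1/105)*46 + 4140) - (65 + 63504) = (46/105 + 4140) - 1*63569 = 434746/105 - 63569 = -6239999/105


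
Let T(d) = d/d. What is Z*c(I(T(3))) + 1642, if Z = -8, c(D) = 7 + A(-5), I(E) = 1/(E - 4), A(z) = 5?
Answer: 1546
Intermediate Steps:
T(d) = 1
I(E) = 1/(-4 + E)
c(D) = 12 (c(D) = 7 + 5 = 12)
Z*c(I(T(3))) + 1642 = -8*12 + 1642 = -96 + 1642 = 1546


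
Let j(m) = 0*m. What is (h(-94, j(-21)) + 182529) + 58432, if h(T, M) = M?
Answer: 240961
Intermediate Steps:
j(m) = 0
(h(-94, j(-21)) + 182529) + 58432 = (0 + 182529) + 58432 = 182529 + 58432 = 240961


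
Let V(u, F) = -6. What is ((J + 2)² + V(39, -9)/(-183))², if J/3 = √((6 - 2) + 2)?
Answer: 15746544/3721 + 84960*√6/61 ≈ 7643.4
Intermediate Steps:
J = 3*√6 (J = 3*√((6 - 2) + 2) = 3*√(4 + 2) = 3*√6 ≈ 7.3485)
((J + 2)² + V(39, -9)/(-183))² = ((3*√6 + 2)² - 6/(-183))² = ((2 + 3*√6)² - 6*(-1/183))² = ((2 + 3*√6)² + 2/61)² = (2/61 + (2 + 3*√6)²)²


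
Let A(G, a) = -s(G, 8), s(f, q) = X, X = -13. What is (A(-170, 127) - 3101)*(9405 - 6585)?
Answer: -8708160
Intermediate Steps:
s(f, q) = -13
A(G, a) = 13 (A(G, a) = -1*(-13) = 13)
(A(-170, 127) - 3101)*(9405 - 6585) = (13 - 3101)*(9405 - 6585) = -3088*2820 = -8708160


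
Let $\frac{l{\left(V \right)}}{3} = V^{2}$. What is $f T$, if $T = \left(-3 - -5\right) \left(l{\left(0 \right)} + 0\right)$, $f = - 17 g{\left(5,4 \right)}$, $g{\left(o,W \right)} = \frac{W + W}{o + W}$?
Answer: $0$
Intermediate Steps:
$g{\left(o,W \right)} = \frac{2 W}{W + o}$
$l{\left(V \right)} = 3 V^{2}$
$f = - \frac{136}{9}$ ($f = - 17 \cdot 2 \cdot 4 \frac{1}{4 + 5} = - 17 \cdot 2 \cdot 4 \cdot \frac{1}{9} = \left(-17\right) \frac{8}{9} = - \frac{136}{9} \approx -15.111$)
$T = 0$ ($T = \left(-3 - -5\right) \left(3 \cdot 0^{2} + 0\right) = \left(-3 + 5\right) \left(3 \cdot 0 + 0\right) = 2 \left(0 + 0\right) = 2 \cdot 0 = 0$)
$f T = \left(- \frac{136}{9}\right) 0 = 0$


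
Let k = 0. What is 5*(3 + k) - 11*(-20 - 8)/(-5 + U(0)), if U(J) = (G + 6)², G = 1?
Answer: 22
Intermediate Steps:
U(J) = 49 (U(J) = (1 + 6)² = 7² = 49)
5*(3 + k) - 11*(-20 - 8)/(-5 + U(0)) = 5*(3 + 0) - 11*(-20 - 8)/(-5 + 49) = 5*3 - (-308)/44 = 15 - (-308)/44 = 15 - 11*(-7/11) = 15 + 7 = 22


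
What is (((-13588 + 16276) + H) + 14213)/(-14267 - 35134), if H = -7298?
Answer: -97/499 ≈ -0.19439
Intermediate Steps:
(((-13588 + 16276) + H) + 14213)/(-14267 - 35134) = (((-13588 + 16276) - 7298) + 14213)/(-14267 - 35134) = ((2688 - 7298) + 14213)/(-49401) = (-4610 + 14213)*(-1/49401) = 9603*(-1/49401) = -97/499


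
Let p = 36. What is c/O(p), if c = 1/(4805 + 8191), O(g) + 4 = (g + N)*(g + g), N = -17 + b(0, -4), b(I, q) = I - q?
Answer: 1/21469392 ≈ 4.6578e-8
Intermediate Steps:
N = -13 (N = -17 + (0 - 1*(-4)) = -17 + (0 + 4) = -17 + 4 = -13)
O(g) = -4 + 2*g*(-13 + g) (O(g) = -4 + (g - 13)*(g + g) = -4 + (-13 + g)*(2*g) = -4 + 2*g*(-13 + g))
c = 1/12996 ≈ 7.6947e-5
c/O(p) = 1/(12996*(-4 - 26*36 + 2*36**2)) = 1/(12996*(-4 - 936 + 2*1296)) = 1/(12996*(-4 - 936 + 2592)) = (1/12996)/1652 = (1/12996)*(1/1652) = 1/21469392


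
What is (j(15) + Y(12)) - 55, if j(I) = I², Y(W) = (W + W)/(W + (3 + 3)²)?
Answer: 341/2 ≈ 170.50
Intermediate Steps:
Y(W) = 2*W/(36 + W) (Y(W) = (2*W)/(W + 6²) = (2*W)/(W + 36) = (2*W)/(36 + W) = 2*W/(36 + W))
(j(15) + Y(12)) - 55 = (15² + 2*12/(36 + 12)) - 55 = (225 + 2*12/48) - 55 = (225 + 2*12*(1/48)) - 55 = (225 + ½) - 55 = 451/2 - 55 = 341/2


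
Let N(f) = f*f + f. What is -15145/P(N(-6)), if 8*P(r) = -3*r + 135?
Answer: -24232/9 ≈ -2692.4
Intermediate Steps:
N(f) = f + f**2 (N(f) = f**2 + f = f + f**2)
P(r) = 135/8 - 3*r/8 (P(r) = (-3*r + 135)/8 = (135 - 3*r)/8 = 135/8 - 3*r/8)
-15145/P(N(-6)) = -15145/(135/8 - (-9)*(1 - 6)/4) = -15145/(135/8 - (-9)*(-5)/4) = -15145/(135/8 - 3/8*30) = -15145/(135/8 - 45/4) = -15145/45/8 = -15145*8/45 = -24232/9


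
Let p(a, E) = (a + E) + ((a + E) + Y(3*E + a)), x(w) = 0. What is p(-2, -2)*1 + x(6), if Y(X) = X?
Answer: -16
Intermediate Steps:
p(a, E) = 3*a + 5*E (p(a, E) = (a + E) + ((a + E) + (3*E + a)) = (E + a) + ((E + a) + (a + 3*E)) = (E + a) + (2*a + 4*E) = 3*a + 5*E)
p(-2, -2)*1 + x(6) = (3*(-2) + 5*(-2))*1 + 0 = (-6 - 10)*1 + 0 = -16*1 + 0 = -16 + 0 = -16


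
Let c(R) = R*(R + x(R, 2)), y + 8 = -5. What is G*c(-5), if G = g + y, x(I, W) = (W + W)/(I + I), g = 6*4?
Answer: 297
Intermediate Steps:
g = 24
x(I, W) = W/I (x(I, W) = (2*W)/((2*I)) = (2*W)*(1/(2*I)) = W/I)
y = -13 (y = -8 - 5 = -13)
G = 11 (G = 24 - 13 = 11)
c(R) = R*(R + 2/R)
G*c(-5) = 11*(2 + (-5)²) = 11*(2 + 25) = 11*27 = 297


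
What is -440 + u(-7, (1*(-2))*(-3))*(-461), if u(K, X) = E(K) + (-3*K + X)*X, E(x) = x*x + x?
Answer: -94484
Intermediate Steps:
E(x) = x + x² (E(x) = x² + x = x + x²)
u(K, X) = K*(1 + K) + X*(X - 3*K) (u(K, X) = K*(1 + K) + (-3*K + X)*X = K*(1 + K) + (X - 3*K)*X = K*(1 + K) + X*(X - 3*K))
-440 + u(-7, (1*(-2))*(-3))*(-461) = -440 + (((1*(-2))*(-3))² - 7*(1 - 7) - 3*(-7)*(1*(-2))*(-3))*(-461) = -440 + ((-2*(-3))² - 7*(-6) - 3*(-7)*(-2*(-3)))*(-461) = -440 + (6² + 42 - 3*(-7)*6)*(-461) = -440 + (36 + 42 + 126)*(-461) = -440 + 204*(-461) = -440 - 94044 = -94484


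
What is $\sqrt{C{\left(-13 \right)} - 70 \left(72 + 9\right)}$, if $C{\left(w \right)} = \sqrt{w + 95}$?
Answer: $\sqrt{-5670 + \sqrt{82}} \approx 75.239 i$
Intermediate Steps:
$C{\left(w \right)} = \sqrt{95 + w}$
$\sqrt{C{\left(-13 \right)} - 70 \left(72 + 9\right)} = \sqrt{\sqrt{95 - 13} - 70 \left(72 + 9\right)} = \sqrt{\sqrt{82} - 5670} = \sqrt{-5670 + \sqrt{82}}$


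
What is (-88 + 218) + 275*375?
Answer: 103255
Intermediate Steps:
(-88 + 218) + 275*375 = 130 + 103125 = 103255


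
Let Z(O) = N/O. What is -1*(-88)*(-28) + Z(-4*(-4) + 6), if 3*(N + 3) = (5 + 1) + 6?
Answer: -54207/22 ≈ -2464.0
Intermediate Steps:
N = 1 (N = -3 + ((5 + 1) + 6)/3 = -3 + (6 + 6)/3 = -3 + (1/3)*12 = -3 + 4 = 1)
Z(O) = 1/O
-1*(-88)*(-28) + Z(-4*(-4) + 6) = -1*(-88)*(-28) + 1/(-4*(-4) + 6) = 88*(-28) + 1/(16 + 6) = -2464 + 1/22 = -54207/22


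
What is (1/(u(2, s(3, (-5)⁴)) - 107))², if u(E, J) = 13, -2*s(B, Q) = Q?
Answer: 1/8836 ≈ 0.00011317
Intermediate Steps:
s(B, Q) = -Q/2
(1/(u(2, s(3, (-5)⁴)) - 107))² = (1/(13 - 107))² = (1/(-94))² = (-1/94)² = 1/8836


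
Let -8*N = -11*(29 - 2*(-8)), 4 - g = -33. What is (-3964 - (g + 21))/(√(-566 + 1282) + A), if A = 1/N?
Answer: 3981780/43859459 - 492745275*√179/43859459 ≈ -150.22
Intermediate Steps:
g = 37 (g = 4 - 1*(-33) = 4 + 33 = 37)
N = 495/8 (N = -(-11)*(29 - 2*(-8))/8 = -(-11)*(29 + 16)/8 = -(-11)*45/8 = -⅛*(-495) = 495/8 ≈ 61.875)
A = 8/495 (A = 1/(495/8) = 8/495 ≈ 0.016162)
(-3964 - (g + 21))/(√(-566 + 1282) + A) = (-3964 - (37 + 21))/(√(-566 + 1282) + 8/495) = (-3964 - 1*58)/(√716 + 8/495) = (-3964 - 58)/(2*√179 + 8/495) = -4022/(8/495 + 2*√179)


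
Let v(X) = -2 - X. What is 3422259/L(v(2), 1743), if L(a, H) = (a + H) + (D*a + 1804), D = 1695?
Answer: -1140753/1079 ≈ -1057.2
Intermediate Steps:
L(a, H) = 1804 + H + 1696*a (L(a, H) = (a + H) + (1695*a + 1804) = (H + a) + (1804 + 1695*a) = 1804 + H + 1696*a)
3422259/L(v(2), 1743) = 3422259/(1804 + 1743 + 1696*(-2 - 1*2)) = 3422259/(1804 + 1743 + 1696*(-2 - 2)) = 3422259/(1804 + 1743 + 1696*(-4)) = 3422259/(1804 + 1743 - 6784) = 3422259/(-3237) = 3422259*(-1/3237) = -1140753/1079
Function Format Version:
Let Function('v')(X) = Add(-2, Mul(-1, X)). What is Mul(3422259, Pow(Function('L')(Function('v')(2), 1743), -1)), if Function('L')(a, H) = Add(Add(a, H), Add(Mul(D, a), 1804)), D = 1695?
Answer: Rational(-1140753, 1079) ≈ -1057.2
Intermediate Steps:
Function('L')(a, H) = Add(1804, H, Mul(1696, a)) (Function('L')(a, H) = Add(Add(a, H), Add(Mul(1695, a), 1804)) = Add(Add(H, a), Add(1804, Mul(1695, a))) = Add(1804, H, Mul(1696, a)))
Mul(3422259, Pow(Function('L')(Function('v')(2), 1743), -1)) = Mul(3422259, Pow(Add(1804, 1743, Mul(1696, Add(-2, Mul(-1, 2)))), -1)) = Mul(3422259, Pow(Add(1804, 1743, Mul(1696, Add(-2, -2))), -1)) = Mul(3422259, Pow(Add(1804, 1743, Mul(1696, -4)), -1)) = Mul(3422259, Pow(Add(1804, 1743, -6784), -1)) = Mul(3422259, Pow(-3237, -1)) = Mul(3422259, Rational(-1, 3237)) = Rational(-1140753, 1079)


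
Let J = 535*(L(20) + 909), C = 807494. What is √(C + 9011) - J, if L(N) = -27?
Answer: -471870 + √816505 ≈ -4.7097e+5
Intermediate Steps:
J = 471870 (J = 535*(-27 + 909) = 535*882 = 471870)
√(C + 9011) - J = √(807494 + 9011) - 1*471870 = √816505 - 471870 = -471870 + √816505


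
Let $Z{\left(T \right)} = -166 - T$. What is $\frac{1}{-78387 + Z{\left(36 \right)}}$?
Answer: $- \frac{1}{78589} \approx -1.2724 \cdot 10^{-5}$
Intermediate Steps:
$\frac{1}{-78387 + Z{\left(36 \right)}} = \frac{1}{-78387 - 202} = \frac{1}{-78589} = - \frac{1}{78589}$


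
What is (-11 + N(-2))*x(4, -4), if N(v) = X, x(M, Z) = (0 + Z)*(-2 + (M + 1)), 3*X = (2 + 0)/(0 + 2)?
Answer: 128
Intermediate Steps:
X = ⅓ (X = ((2 + 0)/(0 + 2))/3 = (2/2)/3 = (2*(½))/3 = (⅓)*1 = ⅓ ≈ 0.33333)
x(M, Z) = Z*(-1 + M) (x(M, Z) = Z*(-2 + (1 + M)) = Z*(-1 + M))
N(v) = ⅓
(-11 + N(-2))*x(4, -4) = (-11 + ⅓)*(-4*(-1 + 4)) = -(-128)*3/3 = -32/3*(-12) = 128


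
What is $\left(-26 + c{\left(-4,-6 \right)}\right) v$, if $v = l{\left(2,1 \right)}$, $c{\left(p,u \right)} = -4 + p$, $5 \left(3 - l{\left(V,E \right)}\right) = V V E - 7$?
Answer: $- \frac{612}{5} \approx -122.4$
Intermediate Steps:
$l{\left(V,E \right)} = \frac{22}{5} - \frac{E V^{2}}{5}$ ($l{\left(V,E \right)} = 3 - \frac{V V E - 7}{5} = 3 - \frac{V^{2} E - 7}{5} = 3 - \frac{E V^{2} - 7}{5} = 3 - \frac{-7 + E V^{2}}{5} = 3 - \left(- \frac{7}{5} + \frac{E V^{2}}{5}\right) = \frac{22}{5} - \frac{E V^{2}}{5}$)
$v = \frac{18}{5}$ ($v = \frac{22}{5} - \frac{2^{2}}{5} = \frac{22}{5} - \frac{1}{5} \cdot 4 = \frac{22}{5} - \frac{4}{5} = \frac{18}{5} \approx 3.6$)
$\left(-26 + c{\left(-4,-6 \right)}\right) v = \left(-26 - 8\right) \frac{18}{5} = \left(-34\right) \frac{18}{5} = - \frac{612}{5}$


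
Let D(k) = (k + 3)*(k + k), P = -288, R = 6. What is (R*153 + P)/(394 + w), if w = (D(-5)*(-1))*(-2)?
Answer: 45/31 ≈ 1.4516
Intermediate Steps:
D(k) = 2*k*(3 + k) (D(k) = (3 + k)*(2*k) = 2*k*(3 + k))
w = 40 (w = ((2*(-5)*(3 - 5))*(-1))*(-2) = ((2*(-5)*(-2))*(-1))*(-2) = (20*(-1))*(-2) = -20*(-2) = 40)
(R*153 + P)/(394 + w) = (6*153 - 288)/(394 + 40) = (918 - 288)/434 = 630*(1/434) = 45/31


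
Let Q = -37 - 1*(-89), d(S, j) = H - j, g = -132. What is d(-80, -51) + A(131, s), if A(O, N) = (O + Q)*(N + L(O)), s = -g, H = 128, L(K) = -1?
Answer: 24152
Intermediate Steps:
s = 132 (s = -1*(-132) = 132)
d(S, j) = 128 - j
Q = 52 (Q = -37 + 89 = 52)
A(O, N) = (-1 + N)*(52 + O) (A(O, N) = (O + 52)*(N - 1) = (52 + O)*(-1 + N) = (-1 + N)*(52 + O))
d(-80, -51) + A(131, s) = (128 - 1*(-51)) + (-52 - 1*131 + 52*132 + 132*131) = (128 + 51) + (-52 - 131 + 6864 + 17292) = 179 + 23973 = 24152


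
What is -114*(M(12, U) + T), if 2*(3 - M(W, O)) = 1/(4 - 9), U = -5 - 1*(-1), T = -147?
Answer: 82023/5 ≈ 16405.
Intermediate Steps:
U = -4 (U = -5 + 1 = -4)
M(W, O) = 31/10 (M(W, O) = 3 - 1/(2*(4 - 9)) = 3 - ½/(-5) = 3 - ½*(-⅕) = 3 + ⅒ = 31/10)
-114*(M(12, U) + T) = -114*(31/10 - 147) = -114*(-1439/10) = 82023/5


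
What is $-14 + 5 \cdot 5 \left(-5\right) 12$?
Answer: $-1514$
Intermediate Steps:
$-14 + 5 \cdot 5 \left(-5\right) 12 = -14 + 25 \left(-5\right) 12 = -14 - 1500 = -1514$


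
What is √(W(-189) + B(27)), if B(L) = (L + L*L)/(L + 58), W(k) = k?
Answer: 27*I*√1785/85 ≈ 13.42*I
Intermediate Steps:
B(L) = (L + L²)/(58 + L)
√(W(-189) + B(27)) = √(-189 + 27*(1 + 27)/(58 + 27)) = √(-189 + 27*28/85) = √(-189 + 27*(1/85)*28) = √(-189 + 756/85) = √(-15309/85) = 27*I*√1785/85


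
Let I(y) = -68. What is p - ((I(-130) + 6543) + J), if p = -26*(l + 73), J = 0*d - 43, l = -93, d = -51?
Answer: -5912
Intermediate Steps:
J = -43 (J = 0*(-51) - 43 = 0 - 43 = -43)
p = 520 (p = -26*(-93 + 73) = -26*(-20) = 520)
p - ((I(-130) + 6543) + J) = 520 - ((-68 + 6543) - 43) = 520 - (6475 - 43) = 520 - 1*6432 = 520 - 6432 = -5912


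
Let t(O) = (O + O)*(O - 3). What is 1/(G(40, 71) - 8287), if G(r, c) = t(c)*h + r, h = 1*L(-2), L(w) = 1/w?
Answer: -1/13075 ≈ -7.6482e-5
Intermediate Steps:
t(O) = 2*O*(-3 + O) (t(O) = (2*O)*(-3 + O) = 2*O*(-3 + O))
h = -½ (h = 1/(-2) = 1*(-½) = -½ ≈ -0.50000)
G(r, c) = r - c*(-3 + c) (G(r, c) = (2*c*(-3 + c))*(-½) + r = -c*(-3 + c) + r = r - c*(-3 + c))
1/(G(40, 71) - 8287) = 1/((40 - 1*71*(-3 + 71)) - 8287) = 1/((40 - 1*71*68) - 8287) = 1/((40 - 4828) - 8287) = 1/(-4788 - 8287) = 1/(-13075) = -1/13075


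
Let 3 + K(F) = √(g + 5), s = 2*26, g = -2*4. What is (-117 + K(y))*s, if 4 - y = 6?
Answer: -6240 + 52*I*√3 ≈ -6240.0 + 90.067*I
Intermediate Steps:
y = -2 (y = 4 - 1*6 = 4 - 6 = -2)
g = -8
s = 52
K(F) = -3 + I*√3 (K(F) = -3 + √(-8 + 5) = -3 + √(-3) = -3 + I*√3)
(-117 + K(y))*s = (-117 + (-3 + I*√3))*52 = (-120 + I*√3)*52 = -6240 + 52*I*√3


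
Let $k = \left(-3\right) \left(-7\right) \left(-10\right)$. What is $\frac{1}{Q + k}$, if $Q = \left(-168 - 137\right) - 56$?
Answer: $- \frac{1}{571} \approx -0.0017513$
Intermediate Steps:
$Q = -361$ ($Q = -305 - 56 = -361$)
$k = -210$ ($k = 21 \left(-10\right) = -210$)
$\frac{1}{Q + k} = \frac{1}{-361 - 210} = \frac{1}{-571} = - \frac{1}{571}$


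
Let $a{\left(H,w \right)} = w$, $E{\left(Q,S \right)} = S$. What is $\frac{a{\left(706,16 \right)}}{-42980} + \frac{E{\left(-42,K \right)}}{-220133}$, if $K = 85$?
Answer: $- \frac{105521}{139137005} \approx -0.0007584$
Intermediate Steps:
$\frac{a{\left(706,16 \right)}}{-42980} + \frac{E{\left(-42,K \right)}}{-220133} = \frac{16}{-42980} + \frac{85}{-220133} = 16 \left(- \frac{1}{42980}\right) + 85 \left(- \frac{1}{220133}\right) = - \frac{4}{10745} - \frac{5}{12949} = - \frac{105521}{139137005}$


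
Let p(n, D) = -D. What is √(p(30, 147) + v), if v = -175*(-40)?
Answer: √6853 ≈ 82.783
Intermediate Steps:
v = 7000
√(p(30, 147) + v) = √(-1*147 + 7000) = √(-147 + 7000) = √6853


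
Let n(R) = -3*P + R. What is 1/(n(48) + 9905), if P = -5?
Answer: 1/9968 ≈ 0.00010032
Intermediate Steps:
n(R) = 15 + R (n(R) = -3*(-5) + R = 15 + R)
1/(n(48) + 9905) = 1/((15 + 48) + 9905) = 1/(63 + 9905) = 1/9968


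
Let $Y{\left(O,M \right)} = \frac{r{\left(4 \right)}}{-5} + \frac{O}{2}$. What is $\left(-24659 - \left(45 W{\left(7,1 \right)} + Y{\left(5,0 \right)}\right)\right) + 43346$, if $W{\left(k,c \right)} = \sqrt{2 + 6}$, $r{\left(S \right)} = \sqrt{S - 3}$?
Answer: $\frac{186847}{10} - 90 \sqrt{2} \approx 18557.0$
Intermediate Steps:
$r{\left(S \right)} = \sqrt{-3 + S}$
$Y{\left(O,M \right)} = - \frac{1}{5} + \frac{O}{2}$ ($Y{\left(O,M \right)} = \frac{\sqrt{-3 + 4}}{-5} + \frac{O}{2} = \sqrt{1} \left(- \frac{1}{5}\right) + O \frac{1}{2} = 1 \left(- \frac{1}{5}\right) + \frac{O}{2} = - \frac{1}{5} + \frac{O}{2}$)
$W{\left(k,c \right)} = 2 \sqrt{2}$ ($W{\left(k,c \right)} = \sqrt{8} = 2 \sqrt{2}$)
$\left(-24659 - \left(45 W{\left(7,1 \right)} + Y{\left(5,0 \right)}\right)\right) + 43346 = \left(-24659 - \left(45 \cdot 2 \sqrt{2} + \left(- \frac{1}{5} + \frac{1}{2} \cdot 5\right)\right)\right) + 43346 = \left(-24659 - \left(90 \sqrt{2} + \left(- \frac{1}{5} + \frac{5}{2}\right)\right)\right) + 43346 = \left(-24659 - \left(90 \sqrt{2} + \frac{23}{10}\right)\right) + 43346 = \left(-24659 - \left(\frac{23}{10} + 90 \sqrt{2}\right)\right) + 43346 = \left(- \frac{246613}{10} - 90 \sqrt{2}\right) + 43346 = \frac{186847}{10} - 90 \sqrt{2}$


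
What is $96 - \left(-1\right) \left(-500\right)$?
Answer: $-404$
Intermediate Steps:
$96 - \left(-1\right) \left(-500\right) = 96 - 500 = -404$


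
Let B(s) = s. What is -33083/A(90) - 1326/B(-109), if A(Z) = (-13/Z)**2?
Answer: -29208756606/18421 ≈ -1.5856e+6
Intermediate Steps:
A(Z) = 169/Z**2
-33083/A(90) - 1326/B(-109) = -33083/(169/90**2) - 1326/(-109) = -33083/(169*(1/8100)) - 1326*(-1/109) = -33083/169/8100 + 1326/109 = -33083*8100/169 + 1326/109 = -267972300/169 + 1326/109 = -29208756606/18421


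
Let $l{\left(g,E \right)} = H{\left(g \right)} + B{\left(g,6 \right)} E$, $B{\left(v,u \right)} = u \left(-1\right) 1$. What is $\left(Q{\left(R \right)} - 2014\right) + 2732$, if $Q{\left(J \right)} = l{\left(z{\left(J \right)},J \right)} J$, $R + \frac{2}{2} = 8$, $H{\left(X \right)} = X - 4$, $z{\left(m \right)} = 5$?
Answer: $431$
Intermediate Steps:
$B{\left(v,u \right)} = - u$ ($B{\left(v,u \right)} = - u 1 = - u$)
$H{\left(X \right)} = -4 + X$
$R = 7$ ($R = -1 + 8 = 7$)
$l{\left(g,E \right)} = -4 + g - 6 E$ ($l{\left(g,E \right)} = \left(-4 + g\right) + \left(-1\right) 6 E = \left(-4 + g\right) - 6 E = -4 + g - 6 E$)
$Q{\left(J \right)} = J \left(1 - 6 J\right)$ ($Q{\left(J \right)} = \left(-4 + 5 - 6 J\right) J = \left(1 - 6 J\right) J = J \left(1 - 6 J\right)$)
$\left(Q{\left(R \right)} - 2014\right) + 2732 = \left(7 \left(1 - 42\right) - 2014\right) + 2732 = \left(7 \left(-41\right) - 2014\right) + 2732 = \left(-287 - 2014\right) + 2732 = -2301 + 2732 = 431$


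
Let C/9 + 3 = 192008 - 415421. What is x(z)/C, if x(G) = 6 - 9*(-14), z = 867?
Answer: -11/167562 ≈ -6.5647e-5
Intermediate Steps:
x(G) = 132 (x(G) = 6 + 126 = 132)
C = -2010744 (C = -27 + 9*(192008 - 415421) = -27 + 9*(-223413) = -27 - 2010717 = -2010744)
x(z)/C = 132/(-2010744) = 132*(-1/2010744) = -11/167562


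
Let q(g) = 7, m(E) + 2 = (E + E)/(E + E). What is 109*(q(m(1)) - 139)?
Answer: -14388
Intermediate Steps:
m(E) = -1 (m(E) = -2 + (E + E)/(E + E) = -2 + (2*E)/((2*E)) = -2 + (2*E)*(1/(2*E)) = -2 + 1 = -1)
109*(q(m(1)) - 139) = 109*(7 - 139) = 109*(-132) = -14388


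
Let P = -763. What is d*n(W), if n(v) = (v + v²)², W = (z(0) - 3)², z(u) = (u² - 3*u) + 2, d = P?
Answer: -3052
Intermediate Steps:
d = -763
z(u) = 2 + u² - 3*u
W = 1 (W = ((2 + 0² - 3*0) - 3)² = ((2 + 0 + 0) - 3)² = (2 - 3)² = (-1)² = 1)
d*n(W) = -763*1²*(1 + 1)² = -763*2² = -763*4 = -3052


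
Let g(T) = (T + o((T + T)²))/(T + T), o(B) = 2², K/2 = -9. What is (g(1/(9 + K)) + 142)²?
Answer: 62001/4 ≈ 15500.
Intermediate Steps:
K = -18 (K = 2*(-9) = -18)
o(B) = 4
g(T) = (4 + T)/(2*T) (g(T) = (T + 4)/(T + T) = (4 + T)/((2*T)) = (4 + T)*(1/(2*T)) = (4 + T)/(2*T))
(g(1/(9 + K)) + 142)² = ((4 + 1/(9 - 18))/(2*(1/(9 - 18))) + 142)² = ((4 + 1/(-9))/(2*(1/(-9))) + 142)² = ((4 - ⅑)/(2*(-⅑)) + 142)² = ((½)*(-9)*(35/9) + 142)² = (-35/2 + 142)² = (249/2)² = 62001/4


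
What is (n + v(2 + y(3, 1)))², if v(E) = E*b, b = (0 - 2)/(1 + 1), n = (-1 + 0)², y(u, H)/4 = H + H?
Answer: 81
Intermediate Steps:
y(u, H) = 8*H (y(u, H) = 4*(H + H) = 4*(2*H) = 8*H)
n = 1 (n = (-1)² = 1)
b = -1 (b = -2/2 = -2*½ = -1)
v(E) = -E (v(E) = E*(-1) = -E)
(n + v(2 + y(3, 1)))² = (1 - (2 + 8*1))² = (1 - (2 + 8))² = (1 - 1*10)² = (1 - 10)² = (-9)² = 81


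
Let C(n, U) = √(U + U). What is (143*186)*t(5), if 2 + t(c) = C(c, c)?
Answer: -53196 + 26598*√10 ≈ 30914.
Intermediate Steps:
C(n, U) = √2*√U (C(n, U) = √(2*U) = √2*√U)
t(c) = -2 + √2*√c
(143*186)*t(5) = (143*186)*(-2 + √2*√5) = 26598*(-2 + √10) = -53196 + 26598*√10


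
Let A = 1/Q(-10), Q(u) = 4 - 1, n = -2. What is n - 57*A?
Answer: -21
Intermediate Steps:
Q(u) = 3
A = 1/3 ≈ 0.33333
n - 57*A = -2 - 57*1/3 = -2 - 19 = -21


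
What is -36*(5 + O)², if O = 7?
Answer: -5184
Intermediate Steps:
-36*(5 + O)² = -36*(5 + 7)² = -36*12² = -36*144 = -5184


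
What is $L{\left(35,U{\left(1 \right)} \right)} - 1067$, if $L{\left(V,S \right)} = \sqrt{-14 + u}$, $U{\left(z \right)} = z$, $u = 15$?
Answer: $-1066$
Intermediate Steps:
$L{\left(V,S \right)} = 1$ ($L{\left(V,S \right)} = \sqrt{-14 + 15} = \sqrt{1} = 1$)
$L{\left(35,U{\left(1 \right)} \right)} - 1067 = 1 - 1067 = -1066$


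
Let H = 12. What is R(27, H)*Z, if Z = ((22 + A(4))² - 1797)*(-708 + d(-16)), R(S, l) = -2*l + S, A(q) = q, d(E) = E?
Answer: 2434812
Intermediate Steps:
R(S, l) = S - 2*l
Z = 811604 (Z = ((22 + 4)² - 1797)*(-708 - 16) = (26² - 1797)*(-724) = (676 - 1797)*(-724) = -1121*(-724) = 811604)
R(27, H)*Z = (27 - 2*12)*811604 = (27 - 24)*811604 = 3*811604 = 2434812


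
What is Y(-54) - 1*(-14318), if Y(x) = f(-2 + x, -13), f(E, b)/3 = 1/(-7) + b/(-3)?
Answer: 100314/7 ≈ 14331.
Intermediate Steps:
f(E, b) = -3/7 - b (f(E, b) = 3*(1/(-7) + b/(-3)) = 3*(1*(-1/7) + b*(-1/3)) = 3*(-1/7 - b/3) = -3/7 - b)
Y(x) = 88/7 (Y(x) = -3/7 - 1*(-13) = -3/7 + 13 = 88/7)
Y(-54) - 1*(-14318) = 88/7 - 1*(-14318) = 88/7 + 14318 = 100314/7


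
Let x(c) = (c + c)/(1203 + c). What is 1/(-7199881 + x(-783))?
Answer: -70/503991931 ≈ -1.3889e-7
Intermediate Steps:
x(c) = 2*c/(1203 + c) (x(c) = (2*c)/(1203 + c) = 2*c/(1203 + c))
1/(-7199881 + x(-783)) = 1/(-7199881 + 2*(-783)/(1203 - 783)) = 1/(-7199881 + 2*(-783)/420) = 1/(-7199881 + 2*(-783)*(1/420)) = 1/(-7199881 - 261/70) = 1/(-503991931/70) = -70/503991931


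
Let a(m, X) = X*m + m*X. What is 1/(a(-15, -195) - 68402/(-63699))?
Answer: 63699/372707552 ≈ 0.00017091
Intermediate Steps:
a(m, X) = 2*X*m (a(m, X) = X*m + X*m = 2*X*m)
1/(a(-15, -195) - 68402/(-63699)) = 1/(2*(-195)*(-15) - 68402/(-63699)) = 1/(5850 - 68402*(-1/63699)) = 1/(5850 + 68402/63699) = 1/(372707552/63699) = 63699/372707552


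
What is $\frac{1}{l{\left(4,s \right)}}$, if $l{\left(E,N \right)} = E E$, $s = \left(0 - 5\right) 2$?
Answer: $\frac{1}{16} \approx 0.0625$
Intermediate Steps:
$s = -10$ ($s = \left(-5\right) 2 = -10$)
$l{\left(E,N \right)} = E^{2}$
$\frac{1}{l{\left(4,s \right)}} = \frac{1}{4^{2}} = \frac{1}{16}$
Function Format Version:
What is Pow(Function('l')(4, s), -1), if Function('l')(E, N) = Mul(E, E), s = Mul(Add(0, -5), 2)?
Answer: Rational(1, 16) ≈ 0.062500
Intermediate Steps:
s = -10 (s = Mul(-5, 2) = -10)
Function('l')(E, N) = Pow(E, 2)
Pow(Function('l')(4, s), -1) = Pow(Pow(4, 2), -1) = Pow(16, -1) = Rational(1, 16)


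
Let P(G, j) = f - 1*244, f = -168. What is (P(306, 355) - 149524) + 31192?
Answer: -118744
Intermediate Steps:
P(G, j) = -412 (P(G, j) = -168 - 1*244 = -168 - 244 = -412)
(P(306, 355) - 149524) + 31192 = (-412 - 149524) + 31192 = -149936 + 31192 = -118744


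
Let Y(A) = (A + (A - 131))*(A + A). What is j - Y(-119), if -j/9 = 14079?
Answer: -214533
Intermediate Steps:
j = -126711 (j = -9*14079 = -126711)
Y(A) = 2*A*(-131 + 2*A) (Y(A) = (A + (-131 + A))*(2*A) = (-131 + 2*A)*(2*A) = 2*A*(-131 + 2*A))
j - Y(-119) = -126711 - 2*(-119)*(-131 + 2*(-119)) = -126711 - 2*(-119)*(-131 - 238) = -126711 - 2*(-119)*(-369) = -126711 - 1*87822 = -126711 - 87822 = -214533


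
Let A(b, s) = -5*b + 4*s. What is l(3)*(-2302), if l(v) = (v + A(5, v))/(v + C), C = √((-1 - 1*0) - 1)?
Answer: 69060/11 - 23020*I*√2/11 ≈ 6278.2 - 2959.6*I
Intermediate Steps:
C = I*√2 (C = √((-1 + 0) - 1) = √(-1 - 1) = √(-2) = I*√2 ≈ 1.4142*I)
l(v) = (-25 + 5*v)/(v + I*√2) (l(v) = (v + (-5*5 + 4*v))/(v + I*√2) = (v + (-25 + 4*v))/(v + I*√2) = (-25 + 5*v)/(v + I*√2))
l(3)*(-2302) = (5*(-5 + 3)/(3 + I*√2))*(-2302) = (5*(-2)/(3 + I*√2))*(-2302) = -10/(3 + I*√2)*(-2302) = 23020/(3 + I*√2)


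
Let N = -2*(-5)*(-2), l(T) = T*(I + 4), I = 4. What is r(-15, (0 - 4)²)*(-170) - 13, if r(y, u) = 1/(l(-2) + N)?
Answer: -149/18 ≈ -8.2778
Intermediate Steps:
l(T) = 8*T (l(T) = T*(4 + 4) = T*8 = 8*T)
N = -20 (N = 10*(-2) = -20)
r(y, u) = -1/36 (r(y, u) = 1/(8*(-2) - 20) = 1/(-16 - 20) = 1/(-36) = -1/36)
r(-15, (0 - 4)²)*(-170) - 13 = -1/36*(-170) - 13 = 85/18 - 13 = -149/18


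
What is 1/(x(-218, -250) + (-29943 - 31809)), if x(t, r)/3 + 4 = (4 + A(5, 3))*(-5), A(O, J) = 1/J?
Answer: -1/61829 ≈ -1.6174e-5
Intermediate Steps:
A(O, J) = 1/J
x(t, r) = -77 (x(t, r) = -12 + 3*((4 + 1/3)*(-5)) = -12 + 3*((13/3)*(-5)) = -12 + 3*(-65/3) = -12 - 65 = -77)
1/(x(-218, -250) + (-29943 - 31809)) = 1/(-77 + (-29943 - 31809)) = 1/(-77 - 61752) = 1/(-61829) = -1/61829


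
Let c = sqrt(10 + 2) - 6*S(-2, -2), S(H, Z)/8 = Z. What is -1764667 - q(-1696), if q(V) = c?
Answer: -1764763 - 2*sqrt(3) ≈ -1.7648e+6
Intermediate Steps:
S(H, Z) = 8*Z
c = 96 + 2*sqrt(3) (c = sqrt(10 + 2) - 48*(-2) = sqrt(12) - 6*(-16) = 2*sqrt(3) + 96 = 96 + 2*sqrt(3) ≈ 99.464)
q(V) = 96 + 2*sqrt(3)
-1764667 - q(-1696) = -1764667 - (96 + 2*sqrt(3)) = -1764667 + (-96 - 2*sqrt(3)) = -1764763 - 2*sqrt(3)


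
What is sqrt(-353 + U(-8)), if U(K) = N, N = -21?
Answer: I*sqrt(374) ≈ 19.339*I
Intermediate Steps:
U(K) = -21
sqrt(-353 + U(-8)) = sqrt(-353 - 21) = sqrt(-374) = I*sqrt(374)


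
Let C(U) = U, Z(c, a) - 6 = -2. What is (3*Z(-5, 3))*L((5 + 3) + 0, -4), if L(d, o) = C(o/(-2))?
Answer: 24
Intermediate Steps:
Z(c, a) = 4 (Z(c, a) = 6 - 2 = 4)
L(d, o) = -o/2 (L(d, o) = o/(-2) = o*(-½) = -o/2)
(3*Z(-5, 3))*L((5 + 3) + 0, -4) = (3*4)*(-½*(-4)) = 12*2 = 24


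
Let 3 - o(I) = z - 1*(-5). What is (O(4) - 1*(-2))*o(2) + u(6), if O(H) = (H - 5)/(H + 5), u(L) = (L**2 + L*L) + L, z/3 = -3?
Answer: 821/9 ≈ 91.222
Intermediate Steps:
z = -9 (z = 3*(-3) = -9)
o(I) = 7 (o(I) = 3 - (-9 - 1*(-5)) = 3 - (-9 + 5) = 3 - 1*(-4) = 3 + 4 = 7)
u(L) = L + 2*L**2 (u(L) = (L**2 + L**2) + L = 2*L**2 + L = L + 2*L**2)
O(H) = (-5 + H)/(5 + H)
(O(4) - 1*(-2))*o(2) + u(6) = ((-5 + 4)/(5 + 4) - 1*(-2))*7 + 6*(1 + 2*6) = (-1/9 + 2)*7 + 6*(1 + 12) = ((1/9)*(-1) + 2)*7 + 6*13 = (-1/9 + 2)*7 + 78 = (17/9)*7 + 78 = 119/9 + 78 = 821/9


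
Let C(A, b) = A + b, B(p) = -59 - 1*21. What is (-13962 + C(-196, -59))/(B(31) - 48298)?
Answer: 4739/16126 ≈ 0.29387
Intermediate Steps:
B(p) = -80 (B(p) = -59 - 21 = -80)
(-13962 + C(-196, -59))/(B(31) - 48298) = (-13962 + (-196 - 59))/(-80 - 48298) = (-13962 - 255)/(-48378) = -14217*(-1/48378) = 4739/16126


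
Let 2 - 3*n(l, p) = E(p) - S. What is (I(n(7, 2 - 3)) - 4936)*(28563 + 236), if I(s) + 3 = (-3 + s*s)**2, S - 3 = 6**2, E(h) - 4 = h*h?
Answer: 430314658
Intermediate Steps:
E(h) = 4 + h**2 (E(h) = 4 + h*h = 4 + h**2)
S = 39 (S = 3 + 6**2 = 3 + 36 = 39)
n(l, p) = 37/3 - p**2/3 (n(l, p) = 2/3 - ((4 + p**2) - 1*39)/3 = 2/3 - ((4 + p**2) - 39)/3 = 2/3 - (-35 + p**2)/3 = 2/3 + (35/3 - p**2/3) = 37/3 - p**2/3)
I(s) = -3 + (-3 + s**2)**2 (I(s) = -3 + (-3 + s*s)**2 = -3 + (-3 + s**2)**2)
(I(n(7, 2 - 3)) - 4936)*(28563 + 236) = ((-3 + (-3 + (37/3 - (2 - 3)**2/3)**2)**2) - 4936)*(28563 + 236) = ((-3 + (-3 + (37/3 - 1/3*(-1)**2)**2)**2) - 4936)*28799 = ((-3 + (-3 + (37/3 - 1/3*1)**2)**2) - 4936)*28799 = ((-3 + (-3 + (37/3 - 1/3)**2)**2) - 4936)*28799 = ((-3 + (-3 + 12**2)**2) - 4936)*28799 = ((-3 + (-3 + 144)**2) - 4936)*28799 = ((-3 + 141**2) - 4936)*28799 = ((-3 + 19881) - 4936)*28799 = (19878 - 4936)*28799 = 14942*28799 = 430314658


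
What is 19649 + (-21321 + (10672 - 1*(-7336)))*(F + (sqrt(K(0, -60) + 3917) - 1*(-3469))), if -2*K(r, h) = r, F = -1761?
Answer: -5638955 - 3313*sqrt(3917) ≈ -5.8463e+6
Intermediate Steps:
K(r, h) = -r/2
19649 + (-21321 + (10672 - 1*(-7336)))*(F + (sqrt(K(0, -60) + 3917) - 1*(-3469))) = 19649 + (-21321 + (10672 - 1*(-7336)))*(-1761 + (sqrt(-1/2*0 + 3917) - 1*(-3469))) = 19649 + (-21321 + (10672 + 7336))*(-1761 + (sqrt(0 + 3917) + 3469)) = 19649 + (-21321 + 18008)*(-1761 + (sqrt(3917) + 3469)) = 19649 - 3313*(-1761 + (3469 + sqrt(3917))) = 19649 - 3313*(1708 + sqrt(3917)) = 19649 + (-5658604 - 3313*sqrt(3917)) = -5638955 - 3313*sqrt(3917)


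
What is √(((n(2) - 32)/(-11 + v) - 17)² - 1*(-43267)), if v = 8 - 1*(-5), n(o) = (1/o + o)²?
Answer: √2826209/8 ≈ 210.14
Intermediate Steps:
n(o) = (o + 1/o)² (n(o) = (1/o + o)² = (o + 1/o)²)
v = 13 (v = 8 + 5 = 13)
√(((n(2) - 32)/(-11 + v) - 17)² - 1*(-43267)) = √((((1 + 2²)²/2² - 32)/(-11 + 13) - 17)² - 1*(-43267)) = √((((1 + 4)²/4 - 32)/2 - 17)² + 43267) = √((((¼)*5² - 32)*(½) - 17)² + 43267) = √((((¼)*25 - 32)*(½) - 17)² + 43267) = √(((25/4 - 32)*(½) - 17)² + 43267) = √((-103/4*½ - 17)² + 43267) = √((-103/8 - 17)² + 43267) = √((-239/8)² + 43267) = √(57121/64 + 43267) = √(2826209/64) = √2826209/8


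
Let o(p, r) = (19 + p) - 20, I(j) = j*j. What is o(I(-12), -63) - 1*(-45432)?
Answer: 45575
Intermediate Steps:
I(j) = j²
o(p, r) = -1 + p
o(I(-12), -63) - 1*(-45432) = (-1 + (-12)²) - 1*(-45432) = (-1 + 144) + 45432 = 143 + 45432 = 45575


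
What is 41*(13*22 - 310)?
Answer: -984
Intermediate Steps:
41*(13*22 - 310) = 41*(286 - 310) = 41*(-24) = -984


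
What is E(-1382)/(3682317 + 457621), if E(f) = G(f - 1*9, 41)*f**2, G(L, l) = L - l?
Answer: -1367505584/2069969 ≈ -660.64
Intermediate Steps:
E(f) = f**2*(-50 + f) (E(f) = ((f - 1*9) - 1*41)*f**2 = ((f - 9) - 41)*f**2 = ((-9 + f) - 41)*f**2 = (-50 + f)*f**2 = f**2*(-50 + f))
E(-1382)/(3682317 + 457621) = ((-1382)**2*(-50 - 1382))/(3682317 + 457621) = (1909924*(-1432))/4139938 = -2735011168*1/4139938 = -1367505584/2069969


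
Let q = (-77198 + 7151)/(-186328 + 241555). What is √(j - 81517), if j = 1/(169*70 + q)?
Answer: 2*I*√966328861697043384477/217755121 ≈ 285.51*I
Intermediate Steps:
q = -23349/18409 (q = -70047/55227 = -70047*1/55227 = -23349/18409 ≈ -1.2683)
j = 18409/217755121 (j = 1/(169*70 - 23349/18409) = 1/(11830 - 23349/18409) = 1/(217755121/18409) = 18409/217755121 ≈ 8.4540e-5)
√(j - 81517) = √(18409/217755121 - 81517) = √(-17750744180148/217755121) = 2*I*√966328861697043384477/217755121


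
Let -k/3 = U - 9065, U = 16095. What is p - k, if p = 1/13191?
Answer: 278198191/13191 ≈ 21090.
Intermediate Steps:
p = 1/13191 ≈ 7.5809e-5
k = -21090 (k = -3*(16095 - 9065) = -3*7030 = -21090)
p - k = 1/13191 - 1*(-21090) = 1/13191 + 21090 = 278198191/13191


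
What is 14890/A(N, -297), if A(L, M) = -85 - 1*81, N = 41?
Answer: -7445/83 ≈ -89.699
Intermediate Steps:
A(L, M) = -166 (A(L, M) = -85 - 81 = -166)
14890/A(N, -297) = 14890/(-166) = 14890*(-1/166) = -7445/83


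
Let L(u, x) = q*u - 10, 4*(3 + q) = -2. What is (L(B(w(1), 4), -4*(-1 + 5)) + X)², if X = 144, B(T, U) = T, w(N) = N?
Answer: 68121/4 ≈ 17030.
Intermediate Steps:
q = -7/2 (q = -3 + (¼)*(-2) = -3 - ½ = -7/2 ≈ -3.5000)
L(u, x) = -10 - 7*u/2 (L(u, x) = -7*u/2 - 10 = -10 - 7*u/2)
(L(B(w(1), 4), -4*(-1 + 5)) + X)² = ((-10 - 7/2*1) + 144)² = ((-10 - 7/2) + 144)² = (-27/2 + 144)² = (261/2)² = 68121/4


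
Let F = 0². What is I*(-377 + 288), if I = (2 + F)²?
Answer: -356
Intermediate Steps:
F = 0
I = 4 (I = (2 + 0)² = 2² = 4)
I*(-377 + 288) = 4*(-377 + 288) = 4*(-89) = -356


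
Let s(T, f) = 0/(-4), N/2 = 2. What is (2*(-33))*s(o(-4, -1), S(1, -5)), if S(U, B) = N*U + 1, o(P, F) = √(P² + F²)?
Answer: 0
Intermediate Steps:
N = 4 (N = 2*2 = 4)
o(P, F) = √(F² + P²)
S(U, B) = 1 + 4*U (S(U, B) = 4*U + 1 = 1 + 4*U)
s(T, f) = 0 (s(T, f) = 0*(-¼) = 0)
(2*(-33))*s(o(-4, -1), S(1, -5)) = (2*(-33))*0 = -66*0 = 0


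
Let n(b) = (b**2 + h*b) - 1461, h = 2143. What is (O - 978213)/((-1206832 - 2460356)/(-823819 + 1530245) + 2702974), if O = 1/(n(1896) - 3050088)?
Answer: -113685021944204753/314131041342438990 ≈ -0.36190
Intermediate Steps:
n(b) = -1461 + b**2 + 2143*b (n(b) = (b**2 + 2143*b) - 1461 = -1461 + b**2 + 2143*b)
O = 1/4606395 (O = 1/((-1461 + 1896**2 + 2143*1896) - 3050088) = 1/((-1461 + 3594816 + 4063128) - 3050088) = 1/(7656483 - 3050088) = 1/4606395 ≈ 2.1709e-7)
(O - 978213)/((-1206832 - 2460356)/(-823819 + 1530245) + 2702974) = (1/4606395 - 978213)/((-1206832 - 2460356)/(-823819 + 1530245) + 2702974) = -4506035472134/(4606395*(-3667188/706426 + 2702974)) = -4506035472134/(4606395*(-3667188*1/706426 + 2702974)) = -4506035472134/(4606395*(-261942/50459 + 2702974)) = -4506035472134/(4606395*136389103124/50459) = -4506035472134/4606395*50459/136389103124 = -113685021944204753/314131041342438990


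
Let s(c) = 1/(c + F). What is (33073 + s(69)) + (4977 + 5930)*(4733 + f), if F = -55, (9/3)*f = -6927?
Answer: 370602975/14 ≈ 2.6472e+7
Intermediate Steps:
f = -2309 (f = (1/3)*(-6927) = -2309)
s(c) = 1/(-55 + c) (s(c) = 1/(c - 55) = 1/(-55 + c))
(33073 + s(69)) + (4977 + 5930)*(4733 + f) = (33073 + 1/(-55 + 69)) + (4977 + 5930)*(4733 - 2309) = (33073 + 1/14) + 10907*2424 = (33073 + 1/14) + 26438568 = 463023/14 + 26438568 = 370602975/14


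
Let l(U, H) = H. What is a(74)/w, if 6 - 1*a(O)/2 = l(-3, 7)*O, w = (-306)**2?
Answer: -256/23409 ≈ -0.010936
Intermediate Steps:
w = 93636
a(O) = 12 - 14*O
a(74)/w = (12 - 14*74)/93636 = (12 - 1036)*(1/93636) = -1024*1/93636 = -256/23409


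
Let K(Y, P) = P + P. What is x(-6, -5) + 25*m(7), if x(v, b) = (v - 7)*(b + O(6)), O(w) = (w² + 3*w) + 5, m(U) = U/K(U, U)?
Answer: -1379/2 ≈ -689.50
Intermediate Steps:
K(Y, P) = 2*P
m(U) = ½ (m(U) = U/((2*U)) = U*(1/(2*U)) = ½)
O(w) = 5 + w² + 3*w
x(v, b) = (-7 + v)*(59 + b) (x(v, b) = (v - 7)*(b + (5 + 6² + 3*6)) = (-7 + v)*(b + (5 + 36 + 18)) = (-7 + v)*(b + 59) = (-7 + v)*(59 + b))
x(-6, -5) + 25*m(7) = (-413 - 7*(-5) + 59*(-6) - 5*(-6)) + 25*(½) = (-413 + 35 - 354 + 30) + 25/2 = -702 + 25/2 = -1379/2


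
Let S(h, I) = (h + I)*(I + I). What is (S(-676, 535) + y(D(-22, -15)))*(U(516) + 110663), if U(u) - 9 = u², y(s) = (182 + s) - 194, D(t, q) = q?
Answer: -56877304416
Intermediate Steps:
y(s) = -12 + s
S(h, I) = 2*I*(I + h) (S(h, I) = (I + h)*(2*I) = 2*I*(I + h))
U(u) = 9 + u²
(S(-676, 535) + y(D(-22, -15)))*(U(516) + 110663) = (2*535*(535 - 676) + (-12 - 15))*((9 + 516²) + 110663) = (2*535*(-141) - 27)*((9 + 266256) + 110663) = (-150870 - 27)*(266265 + 110663) = -150897*376928 = -56877304416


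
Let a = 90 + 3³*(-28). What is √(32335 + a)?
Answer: √31669 ≈ 177.96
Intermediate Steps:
a = -666 (a = 90 + 27*(-28) = 90 - 756 = -666)
√(32335 + a) = √(32335 - 666) = √31669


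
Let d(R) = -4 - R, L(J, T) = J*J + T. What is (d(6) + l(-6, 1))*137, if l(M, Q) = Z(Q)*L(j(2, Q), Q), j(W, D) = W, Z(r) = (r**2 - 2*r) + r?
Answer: -1370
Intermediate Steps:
Z(r) = r**2 - r
L(J, T) = T + J**2 (L(J, T) = J**2 + T = T + J**2)
l(M, Q) = Q*(-1 + Q)*(4 + Q) (l(M, Q) = (Q*(-1 + Q))*(Q + 2**2) = (Q*(-1 + Q))*(Q + 4) = (Q*(-1 + Q))*(4 + Q) = Q*(-1 + Q)*(4 + Q))
(d(6) + l(-6, 1))*137 = ((-4 - 1*6) + 1*(-1 + 1)*(4 + 1))*137 = ((-4 - 6) + 1*0*5)*137 = (-10 + 0)*137 = -10*137 = -1370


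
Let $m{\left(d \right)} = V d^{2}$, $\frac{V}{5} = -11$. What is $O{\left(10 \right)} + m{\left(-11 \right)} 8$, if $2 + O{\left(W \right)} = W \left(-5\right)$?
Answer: $-53292$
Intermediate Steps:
$O{\left(W \right)} = -2 - 5 W$ ($O{\left(W \right)} = -2 + W \left(-5\right) = -2 - 5 W$)
$V = -55$ ($V = 5 \left(-11\right) = -55$)
$m{\left(d \right)} = - 55 d^{2}$
$O{\left(10 \right)} + m{\left(-11 \right)} 8 = \left(-2 - 50\right) + - 55 \left(-11\right)^{2} \cdot 8 = \left(-2 - 50\right) + \left(-55\right) 121 \cdot 8 = -52 - 53240 = -53292$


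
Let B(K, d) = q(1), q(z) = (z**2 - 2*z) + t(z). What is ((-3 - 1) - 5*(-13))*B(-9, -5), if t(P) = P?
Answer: 0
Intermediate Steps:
q(z) = z**2 - z (q(z) = (z**2 - 2*z) + z = z**2 - z)
B(K, d) = 0 (B(K, d) = 1*(-1 + 1) = 1*0 = 0)
((-3 - 1) - 5*(-13))*B(-9, -5) = ((-3 - 1) - 5*(-13))*0 = (-4 + 65)*0 = 61*0 = 0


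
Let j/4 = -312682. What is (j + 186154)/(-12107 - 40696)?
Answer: 118286/5867 ≈ 20.161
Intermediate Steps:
j = -1250728 (j = 4*(-312682) = -1250728)
(j + 186154)/(-12107 - 40696) = (-1250728 + 186154)/(-12107 - 40696) = -1064574/(-52803) = -1064574*(-1/52803) = 118286/5867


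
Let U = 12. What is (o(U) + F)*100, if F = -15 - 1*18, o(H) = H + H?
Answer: -900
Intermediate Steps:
o(H) = 2*H
F = -33 (F = -15 - 18 = -33)
(o(U) + F)*100 = (2*12 - 33)*100 = (24 - 33)*100 = -9*100 = -900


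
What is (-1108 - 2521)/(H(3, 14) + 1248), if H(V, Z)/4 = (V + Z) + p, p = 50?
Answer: -3629/1516 ≈ -2.3938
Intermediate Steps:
H(V, Z) = 200 + 4*V + 4*Z (H(V, Z) = 4*((V + Z) + 50) = 4*(50 + V + Z) = 200 + 4*V + 4*Z)
(-1108 - 2521)/(H(3, 14) + 1248) = (-1108 - 2521)/((200 + 4*3 + 4*14) + 1248) = -3629/((200 + 12 + 56) + 1248) = -3629/(268 + 1248) = -3629/1516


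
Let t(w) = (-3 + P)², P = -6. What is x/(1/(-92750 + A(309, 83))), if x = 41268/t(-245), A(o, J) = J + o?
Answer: -141164072/3 ≈ -4.7055e+7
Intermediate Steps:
t(w) = 81 (t(w) = (-3 - 6)² = (-9)² = 81)
x = 13756/27 (x = 41268/81 = 41268*(1/81) = 13756/27 ≈ 509.48)
x/(1/(-92750 + A(309, 83))) = 13756/(27*(1/(-92750 + (83 + 309)))) = 13756/(27*(1/(-92750 + 392))) = 13756/(27*(1/(-92358))) = 13756/(27*(-1/92358)) = (13756/27)*(-92358) = -141164072/3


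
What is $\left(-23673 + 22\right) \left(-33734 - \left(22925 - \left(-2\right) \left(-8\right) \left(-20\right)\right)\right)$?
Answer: $1347610329$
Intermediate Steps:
$\left(-23673 + 22\right) \left(-33734 - \left(22925 - \left(-2\right) \left(-8\right) \left(-20\right)\right)\right) = - 23651 \left(-33734 + \left(16 \left(-20\right) - 22925\right)\right) = - 23651 \left(-33734 - 23245\right) = \left(-23651\right) \left(-56979\right) = 1347610329$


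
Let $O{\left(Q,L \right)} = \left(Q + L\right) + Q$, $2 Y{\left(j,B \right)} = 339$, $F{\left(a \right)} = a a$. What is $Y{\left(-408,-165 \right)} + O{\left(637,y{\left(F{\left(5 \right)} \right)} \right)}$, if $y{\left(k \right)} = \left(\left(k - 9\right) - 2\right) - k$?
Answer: $\frac{2865}{2} \approx 1432.5$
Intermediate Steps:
$F{\left(a \right)} = a^{2}$
$Y{\left(j,B \right)} = \frac{339}{2}$ ($Y{\left(j,B \right)} = \frac{1}{2} \cdot 339 = \frac{339}{2}$)
$y{\left(k \right)} = -11$ ($y{\left(k \right)} = \left(\left(-9 + k\right) - 2\right) - k = \left(-11 + k\right) - k = -11$)
$O{\left(Q,L \right)} = L + 2 Q$ ($O{\left(Q,L \right)} = \left(L + Q\right) + Q = L + 2 Q$)
$Y{\left(-408,-165 \right)} + O{\left(637,y{\left(F{\left(5 \right)} \right)} \right)} = \frac{339}{2} + \left(-11 + 2 \cdot 637\right) = \frac{339}{2} + \left(-11 + 1274\right) = \frac{339}{2} + 1263 = \frac{2865}{2}$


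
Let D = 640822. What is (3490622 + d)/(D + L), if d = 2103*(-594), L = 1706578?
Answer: 56036/58685 ≈ 0.95486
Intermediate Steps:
d = -1249182
(3490622 + d)/(D + L) = (3490622 - 1249182)/(640822 + 1706578) = 2241440/2347400 = 2241440*(1/2347400) = 56036/58685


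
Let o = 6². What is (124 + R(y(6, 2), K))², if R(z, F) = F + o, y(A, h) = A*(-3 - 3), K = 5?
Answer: 27225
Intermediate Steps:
o = 36
y(A, h) = -6*A (y(A, h) = A*(-6) = -6*A)
R(z, F) = 36 + F (R(z, F) = F + 36 = 36 + F)
(124 + R(y(6, 2), K))² = (124 + (36 + 5))² = (124 + 41)² = 165² = 27225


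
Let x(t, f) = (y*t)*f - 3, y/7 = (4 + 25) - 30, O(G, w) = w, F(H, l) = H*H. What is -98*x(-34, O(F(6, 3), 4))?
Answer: -93002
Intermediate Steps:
F(H, l) = H**2
y = -7 (y = 7*((4 + 25) - 30) = 7*(29 - 30) = 7*(-1) = -7)
x(t, f) = -3 - 7*f*t (x(t, f) = (-7*t)*f - 3 = -7*f*t - 3 = -3 - 7*f*t)
-98*x(-34, O(F(6, 3), 4)) = -98*(-3 - 7*4*(-34)) = -98*(-3 + 952) = -98*949 = -93002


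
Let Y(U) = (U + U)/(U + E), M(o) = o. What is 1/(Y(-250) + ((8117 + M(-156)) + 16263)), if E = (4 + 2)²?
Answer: 107/2592218 ≈ 4.1277e-5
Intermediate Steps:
E = 36 (E = 6² = 36)
Y(U) = 2*U/(36 + U) (Y(U) = (U + U)/(U + 36) = (2*U)/(36 + U) = 2*U/(36 + U))
1/(Y(-250) + ((8117 + M(-156)) + 16263)) = 1/(2*(-250)/(36 - 250) + ((8117 - 156) + 16263)) = 1/(2*(-250)/(-214) + (7961 + 16263)) = 1/(2*(-250)*(-1/214) + 24224) = 1/(250/107 + 24224) = 1/(2592218/107) = 107/2592218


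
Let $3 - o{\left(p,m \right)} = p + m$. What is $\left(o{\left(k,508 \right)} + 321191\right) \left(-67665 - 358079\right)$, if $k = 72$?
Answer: $-136499486816$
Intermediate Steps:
$o{\left(p,m \right)} = 3 - m - p$ ($o{\left(p,m \right)} = 3 - \left(p + m\right) = 3 - \left(m + p\right) = 3 - m - p$)
$\left(o{\left(k,508 \right)} + 321191\right) \left(-67665 - 358079\right) = \left(\left(3 - 508 - 72\right) + 321191\right) \left(-67665 - 358079\right) = \left(\left(3 - 508 - 72\right) + 321191\right) \left(-425744\right) = \left(-577 + 321191\right) \left(-425744\right) = 320614 \left(-425744\right) = -136499486816$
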